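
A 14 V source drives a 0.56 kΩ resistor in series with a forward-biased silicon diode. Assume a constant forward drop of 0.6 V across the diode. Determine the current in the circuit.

I ≈ 24 mA

KVL around the loop: 14 = V_D + I·R = 0.6 + I × 0.56 kΩ.
So I = (14 − 0.6) / 0.56 kΩ = 13.4 / 0.56 = 23.9 mA.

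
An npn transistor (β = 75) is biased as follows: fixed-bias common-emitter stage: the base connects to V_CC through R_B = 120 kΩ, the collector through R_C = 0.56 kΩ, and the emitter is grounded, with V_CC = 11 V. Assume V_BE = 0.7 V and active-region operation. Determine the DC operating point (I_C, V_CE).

Base loop: V_CC = I_B·R_B + V_BE, so I_B = (11 − 0.7)/120 kΩ = 0.0858 mA.
In the active region I_C = β·I_B = 75 × 0.0858 = 6.44 mA.
Collector loop: V_CE = V_CC − I_C·R_C = 11 − 6.44×0.56 = 7.39 V.
Since V_CE = 7.39 V > V_CE(sat) ≈ 0.2 V, the transistor is in the active region as assumed.

I_C ≈ 6.4 mA, V_CE ≈ 7.4 V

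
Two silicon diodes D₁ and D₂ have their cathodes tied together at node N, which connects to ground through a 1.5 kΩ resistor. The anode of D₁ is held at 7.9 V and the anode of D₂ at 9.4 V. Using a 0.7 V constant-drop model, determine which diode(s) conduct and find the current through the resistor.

Assume both conduct. Then node N would need to be at both 7.9−0.7 = 7.2 V and 9.4−0.7 = 8.7 V, which is impossible.
Assume only D₂ conducts: V_N = 9.4 − 0.7 = 8.7 V, so I_R = 8.7/1.5 = 5.8 mA.
Check D₁: its anode-to-cathode voltage is 7.9 − 8.7 = -0.8 V < 0.7 V, so it is off. The assumption is consistent.

Only D₂ conducts; I_R ≈ 5.8 mA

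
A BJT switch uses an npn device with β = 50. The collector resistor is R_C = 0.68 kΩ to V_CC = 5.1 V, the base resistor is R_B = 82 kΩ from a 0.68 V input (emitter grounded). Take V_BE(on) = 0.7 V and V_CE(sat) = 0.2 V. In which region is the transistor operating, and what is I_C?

V_BB = 0.68 V ≤ V_BE(on) = 0.7 V, so the base-emitter junction is not forward biased.
The transistor is in cutoff: I_B = I_C = 0.

cutoff; I_C ≈ 0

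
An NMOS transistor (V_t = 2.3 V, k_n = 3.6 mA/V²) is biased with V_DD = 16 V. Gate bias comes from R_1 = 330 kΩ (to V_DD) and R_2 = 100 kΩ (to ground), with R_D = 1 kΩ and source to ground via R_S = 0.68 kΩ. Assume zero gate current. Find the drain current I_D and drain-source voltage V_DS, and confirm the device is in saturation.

V_G = V_DD·R_2/(R_1+R_2) = 16×100/430 = 3.72 V.
Assume saturation: I_D = (k_n/2)(V_GS − V_t)² with V_GS = V_G − I_D·R_S = 3.72 − 0.68·I_D.
Substituting gives 0.832·I_D² − 4.48·I_D + 3.63 = 0, with roots I_D = 0.996 or 4.38 mA.
The root I_D = 4.38 mA gives V_GS = 0.739 V ≤ V_t, so take I_D = 0.996 mA.
Then V_GS = 3.04 V and V_DS = V_DD − I_D(R_D+R_S) = 16 − 0.996×1.68 = 14.3 V.
Saturation requires V_DS ≥ V_GS − V_t = 0.744 V; 14.3 ≥ 0.744 ✓.

I_D ≈ 1 mA, V_DS ≈ 14 V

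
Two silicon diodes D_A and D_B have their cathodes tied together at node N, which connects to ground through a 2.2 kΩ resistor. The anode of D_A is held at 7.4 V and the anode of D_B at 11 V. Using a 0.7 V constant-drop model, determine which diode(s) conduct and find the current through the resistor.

Only D_B conducts; I_R ≈ 4.7 mA

Assume both conduct. Then node N would need to be at both 7.4−0.7 = 6.7 V and 11−0.7 = 10.3 V, which is impossible.
Assume only D_B conducts: V_N = 11 − 0.7 = 10.3 V, so I_R = 10.3/2.2 = 4.68 mA.
Check D_A: its anode-to-cathode voltage is 7.4 − 10.3 = -2.9 V < 0.7 V, so it is off. The assumption is consistent.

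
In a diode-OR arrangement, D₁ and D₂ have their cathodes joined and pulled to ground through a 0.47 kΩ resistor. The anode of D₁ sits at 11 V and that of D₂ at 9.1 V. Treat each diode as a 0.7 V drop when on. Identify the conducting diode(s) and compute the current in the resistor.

Assume both conduct. Then node N would need to be at both 11−0.7 = 10.3 V and 9.1−0.7 = 8.4 V, which is impossible.
Assume only D₁ conducts: V_N = 11 − 0.7 = 10.3 V, so I_R = 10.3/0.47 = 21.9 mA.
Check D₂: its anode-to-cathode voltage is 9.1 − 10.3 = -1.2 V < 0.7 V, so it is off. The assumption is consistent.

Only D₁ conducts; I_R ≈ 22 mA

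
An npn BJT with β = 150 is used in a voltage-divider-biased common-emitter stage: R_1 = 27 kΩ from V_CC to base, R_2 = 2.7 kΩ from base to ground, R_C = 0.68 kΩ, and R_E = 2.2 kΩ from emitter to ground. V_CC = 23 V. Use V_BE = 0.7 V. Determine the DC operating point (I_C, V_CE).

I_C ≈ 0.62 mA, V_CE ≈ 21 V

Thevenize the base divider: V_Th = V_CC·R_2/(R_1+R_2) = 23×2.7/29.7 = 2.09 V, R_Th = R_1‖R_2 = 2.45 kΩ.
Base-emitter loop: V_Th = I_B·R_Th + V_BE + (β+1)I_B·R_E, so I_B = (2.09 − 0.7) / (2.45 + 151×2.2) = 0.00416 mA.
I_C = β·I_B = 150×0.00416 = 0.623 mA, and I_E = (β+1)I_B = 0.628 mA.
V_CE = V_CC − I_C·R_C − I_E·R_E = 23 − 0.623×0.68 − 0.628×2.2 = 21.2 V.
V_CE = 21.2 V > 0.2 V confirms active-region operation.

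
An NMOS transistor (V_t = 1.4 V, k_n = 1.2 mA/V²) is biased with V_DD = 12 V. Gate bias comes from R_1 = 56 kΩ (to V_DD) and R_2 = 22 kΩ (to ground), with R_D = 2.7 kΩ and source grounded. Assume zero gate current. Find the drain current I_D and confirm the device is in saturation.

V_G = V_DD·R_2/(R_1+R_2) = 12×22/78 = 3.38 V. With the source grounded, V_GS = V_G = 3.38 V.
Assume saturation: I_D = (k_n/2)(V_GS − V_t)² = (1.2/2)×(3.38 − 1.4)² = 0.6×1.98² = 2.36 mA.
V_DS = V_DD − I_D·R_D = 12 − 2.36×2.7 = 5.62 V.
Saturation requires V_DS ≥ V_GS − V_t = 1.98 V; 5.62 ≥ 1.98 ✓.

I_D ≈ 2.4 mA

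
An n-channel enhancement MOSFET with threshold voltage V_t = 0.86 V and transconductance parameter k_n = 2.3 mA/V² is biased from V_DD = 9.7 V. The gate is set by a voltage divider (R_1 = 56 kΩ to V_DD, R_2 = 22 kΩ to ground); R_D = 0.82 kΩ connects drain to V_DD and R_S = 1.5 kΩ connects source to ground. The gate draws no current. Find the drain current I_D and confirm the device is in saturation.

I_D ≈ 0.72 mA

V_G = V_DD·R_2/(R_1+R_2) = 9.7×22/78 = 2.74 V.
Assume saturation: I_D = (k_n/2)(V_GS − V_t)² with V_GS = V_G − I_D·R_S = 2.74 − 1.5·I_D.
Substituting gives 2.59·I_D² − 7.47·I_D + 4.05 = 0, with roots I_D = 0.722 or 2.17 mA.
The root I_D = 2.17 mA gives V_GS = -0.512 V ≤ V_t, so take I_D = 0.722 mA.
Then V_GS = 1.65 V and V_DS = V_DD − I_D(R_D+R_S) = 9.7 − 0.722×2.32 = 8.02 V.
Saturation requires V_DS ≥ V_GS − V_t = 0.793 V; 8.02 ≥ 0.793 ✓.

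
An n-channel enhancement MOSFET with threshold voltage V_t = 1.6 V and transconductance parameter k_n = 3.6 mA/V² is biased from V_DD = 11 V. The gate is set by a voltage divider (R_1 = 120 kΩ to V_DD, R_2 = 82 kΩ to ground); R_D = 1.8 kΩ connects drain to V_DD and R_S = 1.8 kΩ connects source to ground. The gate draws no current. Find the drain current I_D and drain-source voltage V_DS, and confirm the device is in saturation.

V_G = V_DD·R_2/(R_1+R_2) = 11×82/202 = 4.47 V.
Assume saturation: I_D = (k_n/2)(V_GS − V_t)² with V_GS = V_G − I_D·R_S = 4.47 − 1.8·I_D.
Substituting gives 5.83·I_D² − 19.6·I_D + 14.8 = 0, with roots I_D = 1.15 or 2.21 mA.
The root I_D = 2.21 mA gives V_GS = 0.493 V ≤ V_t, so take I_D = 1.15 mA.
Then V_GS = 2.4 V and V_DS = V_DD − I_D(R_D+R_S) = 11 − 1.15×3.6 = 6.87 V.
Saturation requires V_DS ≥ V_GS − V_t = 0.799 V; 6.87 ≥ 0.799 ✓.

I_D ≈ 1.1 mA, V_DS ≈ 6.9 V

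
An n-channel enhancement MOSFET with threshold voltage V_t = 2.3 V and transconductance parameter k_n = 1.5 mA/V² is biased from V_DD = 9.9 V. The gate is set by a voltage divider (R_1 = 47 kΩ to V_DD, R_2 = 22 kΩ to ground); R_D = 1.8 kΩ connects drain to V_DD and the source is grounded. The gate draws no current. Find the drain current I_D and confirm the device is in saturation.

I_D ≈ 0.55 mA

V_G = V_DD·R_2/(R_1+R_2) = 9.9×22/69 = 3.16 V. With the source grounded, V_GS = V_G = 3.16 V.
Assume saturation: I_D = (k_n/2)(V_GS − V_t)² = (1.5/2)×(3.16 − 2.3)² = 0.75×0.857² = 0.55 mA.
V_DS = V_DD − I_D·R_D = 9.9 − 0.55×1.8 = 8.91 V.
Saturation requires V_DS ≥ V_GS − V_t = 0.857 V; 8.91 ≥ 0.857 ✓.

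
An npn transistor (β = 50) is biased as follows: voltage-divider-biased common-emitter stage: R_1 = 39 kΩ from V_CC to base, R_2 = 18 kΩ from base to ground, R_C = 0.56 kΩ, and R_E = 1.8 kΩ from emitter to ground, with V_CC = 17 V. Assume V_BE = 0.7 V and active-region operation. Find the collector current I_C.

I_C ≈ 2.2 mA

Thevenize the base divider: V_Th = V_CC·R_2/(R_1+R_2) = 17×18/57 = 5.37 V, R_Th = R_1‖R_2 = 12.3 kΩ.
Base-emitter loop: V_Th = I_B·R_Th + V_BE + (β+1)I_B·R_E, so I_B = (5.37 − 0.7) / (12.3 + 51×1.8) = 0.0448 mA.
I_C = β·I_B = 50×0.0448 = 2.24 mA, and I_E = (β+1)I_B = 2.29 mA.
V_CE = V_CC − I_C·R_C − I_E·R_E = 17 − 2.24×0.56 − 2.29×1.8 = 11.6 V.
V_CE = 11.6 V > 0.2 V confirms active-region operation.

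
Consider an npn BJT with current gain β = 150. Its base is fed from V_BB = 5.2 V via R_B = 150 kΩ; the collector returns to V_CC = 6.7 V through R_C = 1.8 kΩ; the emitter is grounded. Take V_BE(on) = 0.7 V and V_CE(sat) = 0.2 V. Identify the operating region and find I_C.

Assume active: I_B = (5.2 − 0.7)/150 = 0.03 mA, giving I_C = β·I_B = 4.5 mA.
But then V_CE = 6.7 − 4.5×1.8 = -1.4 V < V_CE(sat) = 0.2 V — impossible in the active region.
So the transistor is saturated. With V_CE = 0.2 V, I_C = (V_CC − 0.2)/R_C = 6.5/1.8 = 3.61 mA.
Check: β·I_B = 4.5 mA > I_C = 3.61 mA, confirming saturation.

saturation; I_C ≈ 3.6 mA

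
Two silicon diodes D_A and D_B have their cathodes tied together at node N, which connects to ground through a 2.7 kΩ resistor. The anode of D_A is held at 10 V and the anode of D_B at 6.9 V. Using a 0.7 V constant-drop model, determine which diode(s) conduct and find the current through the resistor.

Assume both conduct. Then node N would need to be at both 10−0.7 = 9.3 V and 6.9−0.7 = 6.2 V, which is impossible.
Assume only D_A conducts: V_N = 10 − 0.7 = 9.3 V, so I_R = 9.3/2.7 = 3.44 mA.
Check D_B: its anode-to-cathode voltage is 6.9 − 9.3 = -2.4 V < 0.7 V, so it is off. The assumption is consistent.

Only D_A conducts; I_R ≈ 3.4 mA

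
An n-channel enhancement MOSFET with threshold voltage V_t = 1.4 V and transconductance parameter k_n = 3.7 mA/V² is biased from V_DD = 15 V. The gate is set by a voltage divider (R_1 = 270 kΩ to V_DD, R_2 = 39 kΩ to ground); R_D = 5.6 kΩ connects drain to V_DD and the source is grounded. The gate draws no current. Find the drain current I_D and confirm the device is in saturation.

I_D ≈ 0.45 mA

V_G = V_DD·R_2/(R_1+R_2) = 15×39/309 = 1.89 V. With the source grounded, V_GS = V_G = 1.89 V.
Assume saturation: I_D = (k_n/2)(V_GS − V_t)² = (3.7/2)×(1.89 − 1.4)² = 1.85×0.493² = 0.45 mA.
V_DS = V_DD − I_D·R_D = 15 − 0.45×5.6 = 12.5 V.
Saturation requires V_DS ≥ V_GS − V_t = 0.493 V; 12.5 ≥ 0.493 ✓.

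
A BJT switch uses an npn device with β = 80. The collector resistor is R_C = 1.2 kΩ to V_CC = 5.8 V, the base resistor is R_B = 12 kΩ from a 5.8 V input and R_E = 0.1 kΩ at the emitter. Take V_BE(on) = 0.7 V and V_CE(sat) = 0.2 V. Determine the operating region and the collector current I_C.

Assume active: I_B = (5.8 − 0.7)/(12 + 81×0.1) = 0.254 mA, I_C = β·I_B = 20.3 mA.
Then V_CE = 5.8 − 20.3×1.2 − 20.6×0.1 = -20.6 V < 0.2 V — the active assumption fails.
Re-solve with V_CE = 0.2 V. KCL at the emitter: V_E/R_E = (V_BB−0.7−V_E)/R_B + (V_CC−0.2−V_E)/R_C, giving V_E = 0.466 V.
I_C = (V_CC − 0.2 − V_E)/R_C = (5.6 − 0.466)/1.2 = 4.28 mA.
Check: I_B = (5.1 − 0.466)/12 = 0.386 mA, and β·I_B = 30.9 mA > I_C, confirming saturation.

saturation; I_C ≈ 4.3 mA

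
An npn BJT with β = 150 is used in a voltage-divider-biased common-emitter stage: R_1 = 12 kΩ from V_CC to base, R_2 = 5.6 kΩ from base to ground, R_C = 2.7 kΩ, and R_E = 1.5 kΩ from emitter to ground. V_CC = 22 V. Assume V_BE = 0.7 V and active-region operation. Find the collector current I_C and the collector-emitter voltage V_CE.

I_C ≈ 4.1 mA, V_CE ≈ 4.7 V

Thevenize the base divider: V_Th = V_CC·R_2/(R_1+R_2) = 22×5.6/17.6 = 7 V, R_Th = R_1‖R_2 = 3.82 kΩ.
Base-emitter loop: V_Th = I_B·R_Th + V_BE + (β+1)I_B·R_E, so I_B = (7 − 0.7) / (3.82 + 151×1.5) = 0.0274 mA.
I_C = β·I_B = 150×0.0274 = 4.1 mA, and I_E = (β+1)I_B = 4.13 mA.
V_CE = V_CC − I_C·R_C − I_E·R_E = 22 − 4.1×2.7 − 4.13×1.5 = 4.73 V.
V_CE = 4.73 V > 0.2 V confirms active-region operation.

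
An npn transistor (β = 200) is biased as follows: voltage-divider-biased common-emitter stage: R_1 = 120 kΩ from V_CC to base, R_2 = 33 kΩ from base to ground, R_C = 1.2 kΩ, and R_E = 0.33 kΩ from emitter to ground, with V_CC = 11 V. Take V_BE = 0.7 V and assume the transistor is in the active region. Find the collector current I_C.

I_C ≈ 3.6 mA

Thevenize the base divider: V_Th = V_CC·R_2/(R_1+R_2) = 11×33/153 = 2.37 V, R_Th = R_1‖R_2 = 25.9 kΩ.
Base-emitter loop: V_Th = I_B·R_Th + V_BE + (β+1)I_B·R_E, so I_B = (2.37 − 0.7) / (25.9 + 201×0.33) = 0.0181 mA.
I_C = β·I_B = 200×0.0181 = 3.63 mA, and I_E = (β+1)I_B = 3.65 mA.
V_CE = V_CC − I_C·R_C − I_E·R_E = 11 − 3.63×1.2 − 3.65×0.33 = 5.44 V.
V_CE = 5.44 V > 0.2 V confirms active-region operation.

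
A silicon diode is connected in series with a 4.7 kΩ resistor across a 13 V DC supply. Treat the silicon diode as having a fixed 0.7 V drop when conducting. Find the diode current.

I ≈ 2.6 mA

KVL around the loop: 13 = V_D + I·R = 0.7 + I × 4.7 kΩ.
So I = (13 − 0.7) / 4.7 kΩ = 12.3 / 4.7 = 2.62 mA.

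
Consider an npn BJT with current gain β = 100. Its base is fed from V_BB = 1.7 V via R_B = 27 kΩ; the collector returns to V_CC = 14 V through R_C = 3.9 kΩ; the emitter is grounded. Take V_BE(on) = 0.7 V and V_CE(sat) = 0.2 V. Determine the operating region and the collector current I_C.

Assume active: I_B = (1.7 − 0.7)/27 = 0.037 mA, giving I_C = β·I_B = 3.7 mA.
But then V_CE = 14 − 3.7×3.9 = -0.444 V < V_CE(sat) = 0.2 V — impossible in the active region.
So the transistor is saturated. With V_CE = 0.2 V, I_C = (V_CC − 0.2)/R_C = 13.8/3.9 = 3.54 mA.
Check: β·I_B = 3.7 mA > I_C = 3.54 mA, confirming saturation.

saturation; I_C ≈ 3.5 mA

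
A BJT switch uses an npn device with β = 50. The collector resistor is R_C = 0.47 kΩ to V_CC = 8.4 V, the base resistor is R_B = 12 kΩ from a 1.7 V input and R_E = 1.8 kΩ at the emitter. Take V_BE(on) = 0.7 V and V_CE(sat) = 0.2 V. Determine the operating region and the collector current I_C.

active; I_C ≈ 0.48 mA

Assume active. Base-emitter loop: I_B = (V_BB − V_BE)/(R_B + (β+1)R_E) = (1.7 − 0.7)/(12 + 51×1.8) = 0.00963 mA.
I_C = β·I_B = 50×0.00963 = 0.482 mA.
V_CE = V_CC − I_C·R_C − I_E·R_E = 8.4 − 0.482×0.47 − 0.491×1.8 = 7.29 V > V_CE(sat), so the active-region assumption holds.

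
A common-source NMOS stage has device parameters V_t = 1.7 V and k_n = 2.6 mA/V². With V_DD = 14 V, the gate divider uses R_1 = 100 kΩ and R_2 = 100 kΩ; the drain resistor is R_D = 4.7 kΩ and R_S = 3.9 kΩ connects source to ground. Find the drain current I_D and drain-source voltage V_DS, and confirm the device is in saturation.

V_G = V_DD·R_2/(R_1+R_2) = 14×100/200 = 7 V.
Assume saturation: I_D = (k_n/2)(V_GS − V_t)² with V_GS = V_G − I_D·R_S = 7 − 3.9·I_D.
Substituting gives 19.8·I_D² − 54.7·I_D + 36.5 = 0, with roots I_D = 1.12 or 1.65 mA.
The root I_D = 1.65 mA gives V_GS = 0.574 V ≤ V_t, so take I_D = 1.12 mA.
Then V_GS = 2.63 V and V_DS = V_DD − I_D(R_D+R_S) = 14 − 1.12×8.6 = 4.36 V.
Saturation requires V_DS ≥ V_GS − V_t = 0.929 V; 4.36 ≥ 0.929 ✓.

I_D ≈ 1.1 mA, V_DS ≈ 4.4 V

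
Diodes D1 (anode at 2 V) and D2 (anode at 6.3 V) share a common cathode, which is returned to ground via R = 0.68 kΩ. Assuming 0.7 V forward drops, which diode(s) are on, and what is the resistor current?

Assume both conduct. Then node N would need to be at both 2−0.7 = 1.3 V and 6.3−0.7 = 5.6 V, which is impossible.
Assume only D2 conducts: V_N = 6.3 − 0.7 = 5.6 V, so I_R = 5.6/0.68 = 8.24 mA.
Check D1: its anode-to-cathode voltage is 2 − 5.6 = -3.6 V < 0.7 V, so it is off. The assumption is consistent.

Only D2 conducts; I_R ≈ 8.2 mA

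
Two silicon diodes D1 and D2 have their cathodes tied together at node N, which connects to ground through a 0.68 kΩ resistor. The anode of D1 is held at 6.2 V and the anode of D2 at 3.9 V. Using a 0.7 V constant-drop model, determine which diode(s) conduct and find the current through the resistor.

Assume both conduct. Then node N would need to be at both 6.2−0.7 = 5.5 V and 3.9−0.7 = 3.2 V, which is impossible.
Assume only D1 conducts: V_N = 6.2 − 0.7 = 5.5 V, so I_R = 5.5/0.68 = 8.09 mA.
Check D2: its anode-to-cathode voltage is 3.9 − 5.5 = -1.6 V < 0.7 V, so it is off. The assumption is consistent.

Only D1 conducts; I_R ≈ 8.1 mA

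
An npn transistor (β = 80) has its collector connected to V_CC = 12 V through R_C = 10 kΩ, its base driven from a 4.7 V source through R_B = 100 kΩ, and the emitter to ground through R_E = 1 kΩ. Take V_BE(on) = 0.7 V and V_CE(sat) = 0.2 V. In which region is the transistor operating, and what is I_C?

saturation; I_C ≈ 1.1 mA

Assume active: I_B = (4.7 − 0.7)/(100 + 81×1) = 0.0221 mA, I_C = β·I_B = 1.77 mA.
Then V_CE = 12 − 1.77×10 − 1.79×1 = -7.47 V < 0.2 V — the active assumption fails.
Re-solve with V_CE = 0.2 V. KCL at the emitter: V_E/R_E = (V_BB−0.7−V_E)/R_B + (V_CC−0.2−V_E)/R_C, giving V_E = 1.1 V.
I_C = (V_CC − 0.2 − V_E)/R_C = (11.8 − 1.1)/10 = 1.07 mA.
Check: I_B = (4 − 1.1)/100 = 0.029 mA, and β·I_B = 2.32 mA > I_C, confirming saturation.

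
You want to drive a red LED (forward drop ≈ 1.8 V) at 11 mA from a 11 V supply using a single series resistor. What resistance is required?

The resistor drops V_S − V_D = 11 − 1.8 = 9.2 V at 11 mA.
R = 9.2 V / 11 mA = 0.836 kΩ.

R ≈ 0.84 kΩ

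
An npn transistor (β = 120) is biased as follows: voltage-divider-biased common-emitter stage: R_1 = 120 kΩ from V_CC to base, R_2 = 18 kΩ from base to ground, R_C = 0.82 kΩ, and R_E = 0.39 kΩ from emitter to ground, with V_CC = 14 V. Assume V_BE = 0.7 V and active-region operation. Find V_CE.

Thevenize the base divider: V_Th = V_CC·R_2/(R_1+R_2) = 14×18/138 = 1.83 V, R_Th = R_1‖R_2 = 15.7 kΩ.
Base-emitter loop: V_Th = I_B·R_Th + V_BE + (β+1)I_B·R_E, so I_B = (1.83 − 0.7) / (15.7 + 121×0.39) = 0.0179 mA.
I_C = β·I_B = 120×0.0179 = 2.15 mA, and I_E = (β+1)I_B = 2.17 mA.
V_CE = V_CC − I_C·R_C − I_E·R_E = 14 − 2.15×0.82 − 2.17×0.39 = 11.4 V.
V_CE = 11.4 V > 0.2 V confirms active-region operation.

V_CE ≈ 11 V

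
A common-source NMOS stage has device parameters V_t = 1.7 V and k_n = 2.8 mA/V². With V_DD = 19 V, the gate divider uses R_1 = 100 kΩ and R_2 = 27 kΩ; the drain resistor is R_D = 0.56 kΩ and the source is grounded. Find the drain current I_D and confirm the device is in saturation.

I_D ≈ 7.7 mA

V_G = V_DD·R_2/(R_1+R_2) = 19×27/127 = 4.04 V. With the source grounded, V_GS = V_G = 4.04 V.
Assume saturation: I_D = (k_n/2)(V_GS − V_t)² = (2.8/2)×(4.04 − 1.7)² = 1.4×2.34² = 7.66 mA.
V_DS = V_DD − I_D·R_D = 19 − 7.66×0.56 = 14.7 V.
Saturation requires V_DS ≥ V_GS − V_t = 2.34 V; 14.7 ≥ 2.34 ✓.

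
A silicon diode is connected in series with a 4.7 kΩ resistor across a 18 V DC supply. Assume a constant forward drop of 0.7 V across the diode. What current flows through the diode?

KVL around the loop: 18 = V_D + I·R = 0.7 + I × 4.7 kΩ.
So I = (18 − 0.7) / 4.7 kΩ = 17.3 / 4.7 = 3.68 mA.

I ≈ 3.7 mA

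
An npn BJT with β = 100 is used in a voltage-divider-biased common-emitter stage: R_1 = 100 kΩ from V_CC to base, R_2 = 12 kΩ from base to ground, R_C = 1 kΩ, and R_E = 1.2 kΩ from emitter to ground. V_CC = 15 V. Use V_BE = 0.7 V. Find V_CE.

Thevenize the base divider: V_Th = V_CC·R_2/(R_1+R_2) = 15×12/112 = 1.61 V, R_Th = R_1‖R_2 = 10.7 kΩ.
Base-emitter loop: V_Th = I_B·R_Th + V_BE + (β+1)I_B·R_E, so I_B = (1.61 − 0.7) / (10.7 + 101×1.2) = 0.00688 mA.
I_C = β·I_B = 100×0.00688 = 0.688 mA, and I_E = (β+1)I_B = 0.695 mA.
V_CE = V_CC − I_C·R_C − I_E·R_E = 15 − 0.688×1 − 0.695×1.2 = 13.5 V.
V_CE = 13.5 V > 0.2 V confirms active-region operation.

V_CE ≈ 13 V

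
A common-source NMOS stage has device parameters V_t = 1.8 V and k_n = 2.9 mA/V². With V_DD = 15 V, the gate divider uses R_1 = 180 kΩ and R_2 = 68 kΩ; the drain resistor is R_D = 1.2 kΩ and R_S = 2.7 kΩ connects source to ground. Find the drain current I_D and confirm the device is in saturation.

I_D ≈ 0.62 mA

V_G = V_DD·R_2/(R_1+R_2) = 15×68/248 = 4.11 V.
Assume saturation: I_D = (k_n/2)(V_GS − V_t)² with V_GS = V_G − I_D·R_S = 4.11 − 2.7·I_D.
Substituting gives 10.6·I_D² − 19.1·I_D + 7.76 = 0, with roots I_D = 0.615 or 1.19 mA.
The root I_D = 1.19 mA gives V_GS = 0.893 V ≤ V_t, so take I_D = 0.615 mA.
Then V_GS = 2.45 V and V_DS = V_DD − I_D(R_D+R_S) = 15 − 0.615×3.9 = 12.6 V.
Saturation requires V_DS ≥ V_GS − V_t = 0.651 V; 12.6 ≥ 0.651 ✓.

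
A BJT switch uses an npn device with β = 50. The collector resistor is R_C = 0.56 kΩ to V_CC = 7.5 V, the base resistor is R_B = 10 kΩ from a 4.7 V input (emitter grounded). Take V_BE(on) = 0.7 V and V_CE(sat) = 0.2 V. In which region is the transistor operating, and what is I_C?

Assume active: I_B = (4.7 − 0.7)/10 = 0.4 mA, giving I_C = β·I_B = 20 mA.
But then V_CE = 7.5 − 20×0.56 = -3.7 V < V_CE(sat) = 0.2 V — impossible in the active region.
So the transistor is saturated. With V_CE = 0.2 V, I_C = (V_CC − 0.2)/R_C = 7.3/0.56 = 13 mA.
Check: β·I_B = 20 mA > I_C = 13 mA, confirming saturation.

saturation; I_C ≈ 13 mA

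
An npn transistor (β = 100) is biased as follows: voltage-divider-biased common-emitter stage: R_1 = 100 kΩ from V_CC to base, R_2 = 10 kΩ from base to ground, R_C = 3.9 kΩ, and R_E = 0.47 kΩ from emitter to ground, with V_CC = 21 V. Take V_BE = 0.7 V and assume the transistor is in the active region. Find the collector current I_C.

Thevenize the base divider: V_Th = V_CC·R_2/(R_1+R_2) = 21×10/110 = 1.91 V, R_Th = R_1‖R_2 = 9.09 kΩ.
Base-emitter loop: V_Th = I_B·R_Th + V_BE + (β+1)I_B·R_E, so I_B = (1.91 − 0.7) / (9.09 + 101×0.47) = 0.0214 mA.
I_C = β·I_B = 100×0.0214 = 2.14 mA, and I_E = (β+1)I_B = 2.16 mA.
V_CE = V_CC − I_C·R_C − I_E·R_E = 21 − 2.14×3.9 − 2.16×0.47 = 11.6 V.
V_CE = 11.6 V > 0.2 V confirms active-region operation.

I_C ≈ 2.1 mA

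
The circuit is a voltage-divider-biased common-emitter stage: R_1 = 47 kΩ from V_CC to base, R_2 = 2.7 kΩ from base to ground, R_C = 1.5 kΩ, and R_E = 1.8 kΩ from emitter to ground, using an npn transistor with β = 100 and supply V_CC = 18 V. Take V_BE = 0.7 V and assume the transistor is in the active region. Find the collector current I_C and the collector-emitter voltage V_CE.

Thevenize the base divider: V_Th = V_CC·R_2/(R_1+R_2) = 18×2.7/49.7 = 0.978 V, R_Th = R_1‖R_2 = 2.55 kΩ.
Base-emitter loop: V_Th = I_B·R_Th + V_BE + (β+1)I_B·R_E, so I_B = (0.978 − 0.7) / (2.55 + 101×1.8) = 0.00151 mA.
I_C = β·I_B = 100×0.00151 = 0.151 mA, and I_E = (β+1)I_B = 0.152 mA.
V_CE = V_CC − I_C·R_C − I_E·R_E = 18 − 0.151×1.5 − 0.152×1.8 = 17.5 V.
V_CE = 17.5 V > 0.2 V confirms active-region operation.

I_C ≈ 0.15 mA, V_CE ≈ 17 V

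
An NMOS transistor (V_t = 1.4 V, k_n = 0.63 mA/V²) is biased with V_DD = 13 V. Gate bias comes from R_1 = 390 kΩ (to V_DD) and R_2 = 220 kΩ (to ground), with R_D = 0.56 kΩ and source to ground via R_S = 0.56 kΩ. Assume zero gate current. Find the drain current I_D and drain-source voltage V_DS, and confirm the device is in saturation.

I_D ≈ 1.7 mA, V_DS ≈ 11 V

V_G = V_DD·R_2/(R_1+R_2) = 13×220/610 = 4.69 V.
Assume saturation: I_D = (k_n/2)(V_GS − V_t)² with V_GS = V_G − I_D·R_S = 4.69 − 0.56·I_D.
Substituting gives 0.0988·I_D² − 2.16·I_D + 3.41 = 0, with roots I_D = 1.71 or 20.2 mA.
The root I_D = 20.2 mA gives V_GS = -6.6 V ≤ V_t, so take I_D = 1.71 mA.
Then V_GS = 3.73 V and V_DS = V_DD − I_D(R_D+R_S) = 13 − 1.71×1.12 = 11.1 V.
Saturation requires V_DS ≥ V_GS − V_t = 2.33 V; 11.1 ≥ 2.33 ✓.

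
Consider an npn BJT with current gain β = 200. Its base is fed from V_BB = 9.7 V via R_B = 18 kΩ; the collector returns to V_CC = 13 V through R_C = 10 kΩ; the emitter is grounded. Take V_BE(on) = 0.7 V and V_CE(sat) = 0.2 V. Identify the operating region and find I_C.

Assume active: I_B = (9.7 − 0.7)/18 = 0.5 mA, giving I_C = β·I_B = 100 mA.
But then V_CE = 13 − 100×10 = -987 V < V_CE(sat) = 0.2 V — impossible in the active region.
So the transistor is saturated. With V_CE = 0.2 V, I_C = (V_CC − 0.2)/R_C = 12.8/10 = 1.28 mA.
Check: β·I_B = 100 mA > I_C = 1.28 mA, confirming saturation.

saturation; I_C ≈ 1.3 mA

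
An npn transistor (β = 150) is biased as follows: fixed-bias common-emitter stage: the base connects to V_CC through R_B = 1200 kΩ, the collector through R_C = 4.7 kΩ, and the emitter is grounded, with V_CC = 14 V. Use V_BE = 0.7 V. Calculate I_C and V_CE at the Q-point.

Base loop: V_CC = I_B·R_B + V_BE, so I_B = (14 − 0.7)/1200 kΩ = 0.0111 mA.
In the active region I_C = β·I_B = 150 × 0.0111 = 1.66 mA.
Collector loop: V_CE = V_CC − I_C·R_C = 14 − 1.66×4.7 = 6.19 V.
Since V_CE = 6.19 V > V_CE(sat) ≈ 0.2 V, the transistor is in the active region as assumed.

I_C ≈ 1.7 mA, V_CE ≈ 6.2 V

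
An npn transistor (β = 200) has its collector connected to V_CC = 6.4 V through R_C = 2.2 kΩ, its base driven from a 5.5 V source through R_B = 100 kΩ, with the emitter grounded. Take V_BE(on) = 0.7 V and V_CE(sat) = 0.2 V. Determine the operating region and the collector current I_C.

saturation; I_C ≈ 2.8 mA

Assume active: I_B = (5.5 − 0.7)/100 = 0.048 mA, giving I_C = β·I_B = 9.6 mA.
But then V_CE = 6.4 − 9.6×2.2 = -14.7 V < V_CE(sat) = 0.2 V — impossible in the active region.
So the transistor is saturated. With V_CE = 0.2 V, I_C = (V_CC − 0.2)/R_C = 6.2/2.2 = 2.82 mA.
Check: β·I_B = 9.6 mA > I_C = 2.82 mA, confirming saturation.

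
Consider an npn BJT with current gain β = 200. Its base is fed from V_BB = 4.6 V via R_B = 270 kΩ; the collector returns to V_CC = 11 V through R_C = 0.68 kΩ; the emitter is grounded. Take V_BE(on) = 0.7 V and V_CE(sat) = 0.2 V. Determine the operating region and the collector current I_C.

Assume active. Base-emitter loop: I_B = (V_BB − V_BE)/R_B = (4.6 − 0.7)/270 = 0.0144 mA.
I_C = β·I_B = 200×0.0144 = 2.89 mA.
V_CE = V_CC − I_C·R_C = 11 − 2.89×0.68 = 9.04 V > V_CE(sat), so the active-region assumption holds.

active; I_C ≈ 2.9 mA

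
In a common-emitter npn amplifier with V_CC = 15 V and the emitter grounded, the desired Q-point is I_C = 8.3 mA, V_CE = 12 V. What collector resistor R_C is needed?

R_C ≈ 0.36 kΩ

Collector loop: V_CC = I_C·R_C + V_CE.
R_C = (V_CC − V_CE)/I_C = (15 − 12)/8.3 = 0.361 kΩ.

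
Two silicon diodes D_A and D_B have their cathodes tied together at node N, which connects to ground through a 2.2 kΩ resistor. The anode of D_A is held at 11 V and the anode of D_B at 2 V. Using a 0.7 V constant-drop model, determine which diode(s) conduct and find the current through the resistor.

Assume both conduct. Then node N would need to be at both 11−0.7 = 10.3 V and 2−0.7 = 1.3 V, which is impossible.
Assume only D_A conducts: V_N = 11 − 0.7 = 10.3 V, so I_R = 10.3/2.2 = 4.68 mA.
Check D_B: its anode-to-cathode voltage is 2 − 10.3 = -8.3 V < 0.7 V, so it is off. The assumption is consistent.

Only D_A conducts; I_R ≈ 4.7 mA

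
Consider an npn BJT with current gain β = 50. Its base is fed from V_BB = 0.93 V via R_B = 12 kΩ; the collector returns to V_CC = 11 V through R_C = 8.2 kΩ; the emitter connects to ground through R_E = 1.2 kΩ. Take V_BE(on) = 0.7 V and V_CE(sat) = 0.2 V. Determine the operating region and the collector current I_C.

active; I_C ≈ 0.16 mA

Assume active. Base-emitter loop: I_B = (V_BB − V_BE)/(R_B + (β+1)R_E) = (0.93 − 0.7)/(12 + 51×1.2) = 0.00314 mA.
I_C = β·I_B = 50×0.00314 = 0.157 mA.
V_CE = V_CC − I_C·R_C − I_E·R_E = 11 − 0.157×8.2 − 0.16×1.2 = 9.52 V > V_CE(sat), so the active-region assumption holds.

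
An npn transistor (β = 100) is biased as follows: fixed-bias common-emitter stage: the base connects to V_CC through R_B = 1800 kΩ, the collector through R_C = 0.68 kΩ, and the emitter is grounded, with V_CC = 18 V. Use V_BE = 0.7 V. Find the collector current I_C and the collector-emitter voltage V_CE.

I_C ≈ 0.96 mA, V_CE ≈ 17 V

Base loop: V_CC = I_B·R_B + V_BE, so I_B = (18 − 0.7)/1800 kΩ = 0.00961 mA.
In the active region I_C = β·I_B = 100 × 0.00961 = 0.961 mA.
Collector loop: V_CE = V_CC − I_C·R_C = 18 − 0.961×0.68 = 17.3 V.
Since V_CE = 17.3 V > V_CE(sat) ≈ 0.2 V, the transistor is in the active region as assumed.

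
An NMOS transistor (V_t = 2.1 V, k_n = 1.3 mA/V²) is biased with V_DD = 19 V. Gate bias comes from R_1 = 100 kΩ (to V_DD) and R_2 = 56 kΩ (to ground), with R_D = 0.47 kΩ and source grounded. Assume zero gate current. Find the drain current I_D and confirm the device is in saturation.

V_G = V_DD·R_2/(R_1+R_2) = 19×56/156 = 6.82 V. With the source grounded, V_GS = V_G = 6.82 V.
Assume saturation: I_D = (k_n/2)(V_GS − V_t)² = (1.3/2)×(6.82 − 2.1)² = 0.65×4.72² = 14.5 mA.
V_DS = V_DD − I_D·R_D = 19 − 14.5×0.47 = 12.2 V.
Saturation requires V_DS ≥ V_GS − V_t = 4.72 V; 12.2 ≥ 4.72 ✓.

I_D ≈ 14 mA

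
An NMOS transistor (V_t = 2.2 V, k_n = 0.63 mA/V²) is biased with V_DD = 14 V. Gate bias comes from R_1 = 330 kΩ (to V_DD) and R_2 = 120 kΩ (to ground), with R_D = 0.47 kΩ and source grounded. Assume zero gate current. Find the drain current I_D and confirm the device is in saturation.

V_G = V_DD·R_2/(R_1+R_2) = 14×120/450 = 3.73 V. With the source grounded, V_GS = V_G = 3.73 V.
Assume saturation: I_D = (k_n/2)(V_GS − V_t)² = (0.63/2)×(3.73 − 2.2)² = 0.315×1.53² = 0.741 mA.
V_DS = V_DD − I_D·R_D = 14 − 0.741×0.47 = 13.7 V.
Saturation requires V_DS ≥ V_GS − V_t = 1.53 V; 13.7 ≥ 1.53 ✓.

I_D ≈ 0.74 mA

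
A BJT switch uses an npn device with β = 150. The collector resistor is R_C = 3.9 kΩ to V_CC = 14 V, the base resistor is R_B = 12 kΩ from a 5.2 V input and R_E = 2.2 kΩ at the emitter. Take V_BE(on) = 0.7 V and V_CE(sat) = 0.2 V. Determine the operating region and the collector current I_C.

active; I_C ≈ 2 mA

Assume active. Base-emitter loop: I_B = (V_BB − V_BE)/(R_B + (β+1)R_E) = (5.2 − 0.7)/(12 + 151×2.2) = 0.0131 mA.
I_C = β·I_B = 150×0.0131 = 1.96 mA.
V_CE = V_CC − I_C·R_C − I_E·R_E = 14 − 1.96×3.9 − 1.97×2.2 = 2.01 V > V_CE(sat), so the active-region assumption holds.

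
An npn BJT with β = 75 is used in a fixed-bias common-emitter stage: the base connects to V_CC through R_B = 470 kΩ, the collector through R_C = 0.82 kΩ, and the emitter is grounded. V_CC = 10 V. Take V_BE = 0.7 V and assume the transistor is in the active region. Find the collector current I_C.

I_C ≈ 1.5 mA

Base loop: V_CC = I_B·R_B + V_BE, so I_B = (10 − 0.7)/470 kΩ = 0.0198 mA.
In the active region I_C = β·I_B = 75 × 0.0198 = 1.48 mA.
Collector loop: V_CE = V_CC − I_C·R_C = 10 − 1.48×0.82 = 8.78 V.
Since V_CE = 8.78 V > V_CE(sat) ≈ 0.2 V, the transistor is in the active region as assumed.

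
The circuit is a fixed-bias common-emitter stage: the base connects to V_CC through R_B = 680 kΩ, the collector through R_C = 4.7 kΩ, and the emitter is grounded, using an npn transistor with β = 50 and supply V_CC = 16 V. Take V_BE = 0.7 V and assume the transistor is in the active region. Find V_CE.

V_CE ≈ 11 V

Base loop: V_CC = I_B·R_B + V_BE, so I_B = (16 − 0.7)/680 kΩ = 0.0225 mA.
In the active region I_C = β·I_B = 50 × 0.0225 = 1.13 mA.
Collector loop: V_CE = V_CC − I_C·R_C = 16 − 1.13×4.7 = 10.7 V.
Since V_CE = 10.7 V > V_CE(sat) ≈ 0.2 V, the transistor is in the active region as assumed.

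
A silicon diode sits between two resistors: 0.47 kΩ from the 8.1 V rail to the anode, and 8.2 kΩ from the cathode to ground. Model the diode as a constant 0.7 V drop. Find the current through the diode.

I ≈ 0.85 mA

The two resistors are in series with the diode, so KVL gives 8.1 = I·0.47 + 0.7 + I·8.2.
I = (8.1 − 0.7) / (0.47 + 8.2) kΩ = 7.4 / 8.67 = 0.854 mA.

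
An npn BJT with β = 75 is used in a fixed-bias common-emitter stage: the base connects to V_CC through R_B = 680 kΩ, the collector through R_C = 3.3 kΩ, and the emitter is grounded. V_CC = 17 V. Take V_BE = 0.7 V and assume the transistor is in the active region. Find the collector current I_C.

Base loop: V_CC = I_B·R_B + V_BE, so I_B = (17 − 0.7)/680 kΩ = 0.024 mA.
In the active region I_C = β·I_B = 75 × 0.024 = 1.8 mA.
Collector loop: V_CE = V_CC − I_C·R_C = 17 − 1.8×3.3 = 11.1 V.
Since V_CE = 11.1 V > V_CE(sat) ≈ 0.2 V, the transistor is in the active region as assumed.

I_C ≈ 1.8 mA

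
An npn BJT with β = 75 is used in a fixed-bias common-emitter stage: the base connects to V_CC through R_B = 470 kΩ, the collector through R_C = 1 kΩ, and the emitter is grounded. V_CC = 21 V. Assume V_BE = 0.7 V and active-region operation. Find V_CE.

Base loop: V_CC = I_B·R_B + V_BE, so I_B = (21 − 0.7)/470 kΩ = 0.0432 mA.
In the active region I_C = β·I_B = 75 × 0.0432 = 3.24 mA.
Collector loop: V_CE = V_CC − I_C·R_C = 21 − 3.24×1 = 17.8 V.
Since V_CE = 17.8 V > V_CE(sat) ≈ 0.2 V, the transistor is in the active region as assumed.

V_CE ≈ 18 V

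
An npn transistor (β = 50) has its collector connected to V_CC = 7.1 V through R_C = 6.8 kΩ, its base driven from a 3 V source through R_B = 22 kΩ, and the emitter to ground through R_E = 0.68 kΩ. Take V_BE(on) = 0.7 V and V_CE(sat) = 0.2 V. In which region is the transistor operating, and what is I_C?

Assume active: I_B = (3 − 0.7)/(22 + 51×0.68) = 0.0406 mA, I_C = β·I_B = 2.03 mA.
Then V_CE = 7.1 − 2.03×6.8 − 2.07×0.68 = -8.1 V < 0.2 V — the active assumption fails.
Re-solve with V_CE = 0.2 V. KCL at the emitter: V_E/R_E = (V_BB−0.7−V_E)/R_B + (V_CC−0.2−V_E)/R_C, giving V_E = 0.673 V.
I_C = (V_CC − 0.2 − V_E)/R_C = (6.9 − 0.673)/6.8 = 0.916 mA.
Check: I_B = (2.3 − 0.673)/22 = 0.074 mA, and β·I_B = 3.7 mA > I_C, confirming saturation.

saturation; I_C ≈ 0.92 mA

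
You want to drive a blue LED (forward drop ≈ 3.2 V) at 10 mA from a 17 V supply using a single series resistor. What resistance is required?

The resistor drops V_S − V_D = 17 − 3.2 = 13.8 V at 10 mA.
R = 13.8 V / 10 mA = 1.38 kΩ.

R ≈ 1.4 kΩ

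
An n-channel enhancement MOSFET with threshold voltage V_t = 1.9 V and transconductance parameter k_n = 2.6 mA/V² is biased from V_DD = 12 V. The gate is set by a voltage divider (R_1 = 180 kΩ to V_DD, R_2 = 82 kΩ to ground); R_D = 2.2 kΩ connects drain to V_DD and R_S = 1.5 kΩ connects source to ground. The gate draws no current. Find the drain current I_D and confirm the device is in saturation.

V_G = V_DD·R_2/(R_1+R_2) = 12×82/262 = 3.76 V.
Assume saturation: I_D = (k_n/2)(V_GS − V_t)² with V_GS = V_G − I_D·R_S = 3.76 − 1.5·I_D.
Substituting gives 2.93·I_D² − 8.24·I_D + 4.48 = 0, with roots I_D = 0.736 or 2.08 mA.
The root I_D = 2.08 mA gives V_GS = 0.635 V ≤ V_t, so take I_D = 0.736 mA.
Then V_GS = 2.65 V and V_DS = V_DD − I_D(R_D+R_S) = 12 − 0.736×3.7 = 9.28 V.
Saturation requires V_DS ≥ V_GS − V_t = 0.752 V; 9.28 ≥ 0.752 ✓.

I_D ≈ 0.74 mA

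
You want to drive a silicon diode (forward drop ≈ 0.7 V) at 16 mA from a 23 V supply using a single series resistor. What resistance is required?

R ≈ 1.4 kΩ

The resistor drops V_S − V_D = 23 − 0.7 = 22.3 V at 16 mA.
R = 22.3 V / 16 mA = 1.39 kΩ.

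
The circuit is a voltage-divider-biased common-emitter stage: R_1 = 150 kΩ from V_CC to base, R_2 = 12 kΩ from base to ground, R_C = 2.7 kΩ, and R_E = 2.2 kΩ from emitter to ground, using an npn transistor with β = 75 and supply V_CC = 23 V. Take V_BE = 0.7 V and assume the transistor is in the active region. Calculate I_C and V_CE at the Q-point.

Thevenize the base divider: V_Th = V_CC·R_2/(R_1+R_2) = 23×12/162 = 1.7 V, R_Th = R_1‖R_2 = 11.1 kΩ.
Base-emitter loop: V_Th = I_B·R_Th + V_BE + (β+1)I_B·R_E, so I_B = (1.7 − 0.7) / (11.1 + 76×2.2) = 0.00563 mA.
I_C = β·I_B = 75×0.00563 = 0.422 mA, and I_E = (β+1)I_B = 0.428 mA.
V_CE = V_CC − I_C·R_C − I_E·R_E = 23 − 0.422×2.7 − 0.428×2.2 = 20.9 V.
V_CE = 20.9 V > 0.2 V confirms active-region operation.

I_C ≈ 0.42 mA, V_CE ≈ 21 V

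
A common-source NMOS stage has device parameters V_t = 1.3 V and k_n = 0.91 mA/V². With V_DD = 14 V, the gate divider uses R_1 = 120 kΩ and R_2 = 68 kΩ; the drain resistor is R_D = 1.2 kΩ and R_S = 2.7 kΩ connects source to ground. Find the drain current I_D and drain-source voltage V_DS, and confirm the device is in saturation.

I_D ≈ 0.88 mA, V_DS ≈ 11 V

V_G = V_DD·R_2/(R_1+R_2) = 14×68/188 = 5.06 V.
Assume saturation: I_D = (k_n/2)(V_GS − V_t)² with V_GS = V_G − I_D·R_S = 5.06 − 2.7·I_D.
Substituting gives 3.32·I_D² − 10.2·I_D + 6.45 = 0, with roots I_D = 0.879 or 2.21 mA.
The root I_D = 2.21 mA gives V_GS = -0.904 V ≤ V_t, so take I_D = 0.879 mA.
Then V_GS = 2.69 V and V_DS = V_DD − I_D(R_D+R_S) = 14 − 0.879×3.9 = 10.6 V.
Saturation requires V_DS ≥ V_GS − V_t = 1.39 V; 10.6 ≥ 1.39 ✓.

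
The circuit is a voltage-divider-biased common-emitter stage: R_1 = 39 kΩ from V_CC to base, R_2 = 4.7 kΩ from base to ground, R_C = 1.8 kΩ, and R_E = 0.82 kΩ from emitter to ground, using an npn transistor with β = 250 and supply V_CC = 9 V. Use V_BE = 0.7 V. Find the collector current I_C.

I_C ≈ 0.32 mA

Thevenize the base divider: V_Th = V_CC·R_2/(R_1+R_2) = 9×4.7/43.7 = 0.968 V, R_Th = R_1‖R_2 = 4.19 kΩ.
Base-emitter loop: V_Th = I_B·R_Th + V_BE + (β+1)I_B·R_E, so I_B = (0.968 − 0.7) / (4.19 + 251×0.82) = 0.00128 mA.
I_C = β·I_B = 250×0.00128 = 0.319 mA, and I_E = (β+1)I_B = 0.32 mA.
V_CE = V_CC − I_C·R_C − I_E·R_E = 9 − 0.319×1.8 − 0.32×0.82 = 8.16 V.
V_CE = 8.16 V > 0.2 V confirms active-region operation.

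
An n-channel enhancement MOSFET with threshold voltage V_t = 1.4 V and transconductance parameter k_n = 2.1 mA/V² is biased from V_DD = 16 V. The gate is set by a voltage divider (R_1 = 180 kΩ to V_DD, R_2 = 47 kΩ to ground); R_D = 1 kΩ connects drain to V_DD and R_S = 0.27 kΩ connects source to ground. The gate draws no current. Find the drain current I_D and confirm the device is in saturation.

I_D ≈ 2 mA

V_G = V_DD·R_2/(R_1+R_2) = 16×47/227 = 3.31 V.
Assume saturation: I_D = (k_n/2)(V_GS − V_t)² with V_GS = V_G − I_D·R_S = 3.31 − 0.27·I_D.
Substituting gives 0.0765·I_D² − 2.08·I_D + 3.84 = 0, with roots I_D = 1.99 or 25.2 mA.
The root I_D = 25.2 mA gives V_GS = -3.5 V ≤ V_t, so take I_D = 1.99 mA.
Then V_GS = 2.78 V and V_DS = V_DD − I_D(R_D+R_S) = 16 − 1.99×1.27 = 13.5 V.
Saturation requires V_DS ≥ V_GS − V_t = 1.38 V; 13.5 ≥ 1.38 ✓.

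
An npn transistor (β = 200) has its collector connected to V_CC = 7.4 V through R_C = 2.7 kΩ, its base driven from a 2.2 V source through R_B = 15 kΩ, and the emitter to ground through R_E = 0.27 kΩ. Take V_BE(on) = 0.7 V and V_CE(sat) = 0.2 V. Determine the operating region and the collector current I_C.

Assume active: I_B = (2.2 − 0.7)/(15 + 201×0.27) = 0.0217 mA, I_C = β·I_B = 4.33 mA.
Then V_CE = 7.4 − 4.33×2.7 − 4.35×0.27 = -5.47 V < 0.2 V — the active assumption fails.
Re-solve with V_CE = 0.2 V. KCL at the emitter: V_E/R_E = (V_BB−0.7−V_E)/R_B + (V_CC−0.2−V_E)/R_C, giving V_E = 0.668 V.
I_C = (V_CC − 0.2 − V_E)/R_C = (7.2 − 0.668)/2.7 = 2.42 mA.
Check: I_B = (1.5 − 0.668)/15 = 0.0555 mA, and β·I_B = 11.1 mA > I_C, confirming saturation.

saturation; I_C ≈ 2.4 mA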